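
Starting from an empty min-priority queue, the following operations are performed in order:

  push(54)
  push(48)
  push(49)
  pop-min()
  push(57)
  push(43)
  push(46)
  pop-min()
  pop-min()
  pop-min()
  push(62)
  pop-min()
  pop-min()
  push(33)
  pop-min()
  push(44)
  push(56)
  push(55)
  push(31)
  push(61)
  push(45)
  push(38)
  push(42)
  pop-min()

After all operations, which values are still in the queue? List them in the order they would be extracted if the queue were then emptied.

insert 54 → {54}
insert 48 → {48, 54}
insert 49 → {48, 49, 54}
pop-min → 48; now {49, 54}
insert 57 → {49, 54, 57}
insert 43 → {43, 49, 54, 57}
insert 46 → {43, 46, 49, 54, 57}
pop-min → 43; now {46, 49, 54, 57}
pop-min → 46; now {49, 54, 57}
pop-min → 49; now {54, 57}
insert 62 → {54, 57, 62}
pop-min → 54; now {57, 62}
pop-min → 57; now {62}
insert 33 → {33, 62}
pop-min → 33; now {62}
insert 44 → {44, 62}
insert 56 → {44, 56, 62}
insert 55 → {44, 55, 56, 62}
insert 31 → {31, 44, 55, 56, 62}
insert 61 → {31, 44, 55, 56, 61, 62}
insert 45 → {31, 44, 45, 55, 56, 61, 62}
insert 38 → {31, 38, 44, 45, 55, 56, 61, 62}
insert 42 → {31, 38, 42, 44, 45, 55, 56, 61, 62}
pop-min → 31; now {38, 42, 44, 45, 55, 56, 61, 62}

38 → 42 → 44 → 45 → 55 → 56 → 61 → 62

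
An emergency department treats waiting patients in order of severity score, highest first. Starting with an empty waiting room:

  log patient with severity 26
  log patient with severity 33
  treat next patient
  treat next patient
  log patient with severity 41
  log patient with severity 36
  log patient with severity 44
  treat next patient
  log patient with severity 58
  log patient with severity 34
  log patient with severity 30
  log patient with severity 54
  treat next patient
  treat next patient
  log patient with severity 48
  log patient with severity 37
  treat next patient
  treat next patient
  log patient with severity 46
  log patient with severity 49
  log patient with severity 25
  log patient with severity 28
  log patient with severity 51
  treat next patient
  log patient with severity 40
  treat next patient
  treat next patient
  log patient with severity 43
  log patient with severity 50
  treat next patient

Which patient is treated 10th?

insert 26 → {26}
insert 33 → {33, 26}
treat next patient → 33; now {26}
treat next patient → 26; now {}
insert 41 → {41}
insert 36 → {41, 36}
insert 44 → {44, 41, 36}
treat next patient → 44; now {41, 36}
insert 58 → {58, 41, 36}
insert 34 → {58, 41, 36, 34}
insert 30 → {58, 41, 36, 34, 30}
insert 54 → {58, 54, 41, 36, 34, 30}
treat next patient → 58; now {54, 41, 36, 34, 30}
treat next patient → 54; now {41, 36, 34, 30}
insert 48 → {48, 41, 36, 34, 30}
insert 37 → {48, 41, 37, 36, 34, 30}
treat next patient → 48; now {41, 37, 36, 34, 30}
treat next patient → 41; now {37, 36, 34, 30}
insert 46 → {46, 37, 36, 34, 30}
insert 49 → {49, 46, 37, 36, 34, 30}
insert 25 → {49, 46, 37, 36, 34, 30, 25}
insert 28 → {49, 46, 37, 36, 34, 30, 28, 25}
insert 51 → {51, 49, 46, 37, 36, 34, 30, 28, 25}
treat next patient → 51; now {49, 46, 37, 36, 34, 30, 28, 25}
insert 40 → {49, 46, 40, 37, 36, 34, 30, 28, 25}
treat next patient → 49; now {46, 40, 37, 36, 34, 30, 28, 25}
treat next patient → 46; now {40, 37, 36, 34, 30, 28, 25}
insert 43 → {43, 40, 37, 36, 34, 30, 28, 25}
insert 50 → {50, 43, 40, 37, 36, 34, 30, 28, 25}
treat next patient → 50; now {43, 40, 37, 36, 34, 30, 28, 25}

46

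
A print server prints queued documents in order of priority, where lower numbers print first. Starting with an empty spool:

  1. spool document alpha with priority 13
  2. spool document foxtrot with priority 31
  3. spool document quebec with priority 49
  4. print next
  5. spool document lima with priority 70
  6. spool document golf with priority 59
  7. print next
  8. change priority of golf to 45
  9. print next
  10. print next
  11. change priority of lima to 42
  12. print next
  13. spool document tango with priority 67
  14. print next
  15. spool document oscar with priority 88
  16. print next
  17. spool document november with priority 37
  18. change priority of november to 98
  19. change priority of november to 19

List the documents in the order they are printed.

alpha, foxtrot, golf, quebec, lima, tango, oscar

add alpha (priority 13) → {alpha:13}
add foxtrot (priority 31) → {alpha:13, foxtrot:31}
add quebec (priority 49) → {alpha:13, foxtrot:31, quebec:49}
print next → alpha; now {foxtrot:31, quebec:49}
add lima (priority 70) → {foxtrot:31, quebec:49, lima:70}
add golf (priority 59) → {foxtrot:31, quebec:49, golf:59, lima:70}
print next → foxtrot; now {quebec:49, golf:59, lima:70}
update golf to priority 45 → {golf:45, quebec:49, lima:70}
print next → golf; now {quebec:49, lima:70}
print next → quebec; now {lima:70}
update lima to priority 42 → {lima:42}
print next → lima; now {}
add tango (priority 67) → {tango:67}
print next → tango; now {}
add oscar (priority 88) → {oscar:88}
print next → oscar; now {}
add november (priority 37) → {november:37}
update november to priority 98 → {november:98}
update november to priority 19 → {november:19}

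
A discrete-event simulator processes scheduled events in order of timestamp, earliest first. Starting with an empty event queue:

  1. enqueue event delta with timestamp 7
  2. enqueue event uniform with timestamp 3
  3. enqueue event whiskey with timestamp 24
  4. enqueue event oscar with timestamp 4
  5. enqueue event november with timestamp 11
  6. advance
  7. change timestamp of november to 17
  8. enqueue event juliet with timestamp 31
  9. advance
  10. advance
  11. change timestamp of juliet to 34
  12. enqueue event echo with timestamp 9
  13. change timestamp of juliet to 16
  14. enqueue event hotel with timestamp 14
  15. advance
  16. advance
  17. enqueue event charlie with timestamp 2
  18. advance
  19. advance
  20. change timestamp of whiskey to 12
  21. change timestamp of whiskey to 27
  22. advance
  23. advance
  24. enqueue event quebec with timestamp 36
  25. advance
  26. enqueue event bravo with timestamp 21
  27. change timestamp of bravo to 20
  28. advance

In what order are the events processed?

uniform, oscar, delta, echo, hotel, charlie, juliet, november, whiskey, quebec, bravo

add delta (timestamp 7) → {delta:7}
add uniform (timestamp 3) → {uniform:3, delta:7}
add whiskey (timestamp 24) → {uniform:3, delta:7, whiskey:24}
add oscar (timestamp 4) → {uniform:3, oscar:4, delta:7, whiskey:24}
add november (timestamp 11) → {uniform:3, oscar:4, delta:7, november:11, whiskey:24}
advance → uniform; now {oscar:4, delta:7, november:11, whiskey:24}
update november to timestamp 17 → {oscar:4, delta:7, november:17, whiskey:24}
add juliet (timestamp 31) → {oscar:4, delta:7, november:17, whiskey:24, juliet:31}
advance → oscar; now {delta:7, november:17, whiskey:24, juliet:31}
advance → delta; now {november:17, whiskey:24, juliet:31}
update juliet to timestamp 34 → {november:17, whiskey:24, juliet:34}
add echo (timestamp 9) → {echo:9, november:17, whiskey:24, juliet:34}
update juliet to timestamp 16 → {echo:9, juliet:16, november:17, whiskey:24}
add hotel (timestamp 14) → {echo:9, hotel:14, juliet:16, november:17, whiskey:24}
advance → echo; now {hotel:14, juliet:16, november:17, whiskey:24}
advance → hotel; now {juliet:16, november:17, whiskey:24}
add charlie (timestamp 2) → {charlie:2, juliet:16, november:17, whiskey:24}
advance → charlie; now {juliet:16, november:17, whiskey:24}
advance → juliet; now {november:17, whiskey:24}
update whiskey to timestamp 12 → {whiskey:12, november:17}
update whiskey to timestamp 27 → {november:17, whiskey:27}
advance → november; now {whiskey:27}
advance → whiskey; now {}
add quebec (timestamp 36) → {quebec:36}
advance → quebec; now {}
add bravo (timestamp 21) → {bravo:21}
update bravo to timestamp 20 → {bravo:20}
advance → bravo; now {}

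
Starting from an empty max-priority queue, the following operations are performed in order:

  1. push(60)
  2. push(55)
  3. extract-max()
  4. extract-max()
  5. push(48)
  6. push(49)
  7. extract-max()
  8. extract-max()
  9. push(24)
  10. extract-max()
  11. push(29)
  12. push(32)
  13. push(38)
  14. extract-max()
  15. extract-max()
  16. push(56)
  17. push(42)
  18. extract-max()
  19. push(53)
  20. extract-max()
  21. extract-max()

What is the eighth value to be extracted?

56

insert 60 → {60}
insert 55 → {60, 55}
extract-max → 60; now {55}
extract-max → 55; now {}
insert 48 → {48}
insert 49 → {49, 48}
extract-max → 49; now {48}
extract-max → 48; now {}
insert 24 → {24}
extract-max → 24; now {}
insert 29 → {29}
insert 32 → {32, 29}
insert 38 → {38, 32, 29}
extract-max → 38; now {32, 29}
extract-max → 32; now {29}
insert 56 → {56, 29}
insert 42 → {56, 42, 29}
extract-max → 56; now {42, 29}
insert 53 → {53, 42, 29}
extract-max → 53; now {42, 29}
extract-max → 42; now {29}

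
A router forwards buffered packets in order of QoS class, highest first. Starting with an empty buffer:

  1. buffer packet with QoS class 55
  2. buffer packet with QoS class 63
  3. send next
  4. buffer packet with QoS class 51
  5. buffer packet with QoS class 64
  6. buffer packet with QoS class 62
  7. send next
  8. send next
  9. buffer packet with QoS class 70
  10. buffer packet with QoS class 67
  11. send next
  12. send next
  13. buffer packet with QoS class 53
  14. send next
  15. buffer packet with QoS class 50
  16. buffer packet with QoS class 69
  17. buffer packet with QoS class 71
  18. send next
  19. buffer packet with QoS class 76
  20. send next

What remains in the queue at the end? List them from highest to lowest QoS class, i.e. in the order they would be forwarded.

insert 55 → {55}
insert 63 → {63, 55}
send next → 63; now {55}
insert 51 → {55, 51}
insert 64 → {64, 55, 51}
insert 62 → {64, 62, 55, 51}
send next → 64; now {62, 55, 51}
send next → 62; now {55, 51}
insert 70 → {70, 55, 51}
insert 67 → {70, 67, 55, 51}
send next → 70; now {67, 55, 51}
send next → 67; now {55, 51}
insert 53 → {55, 53, 51}
send next → 55; now {53, 51}
insert 50 → {53, 51, 50}
insert 69 → {69, 53, 51, 50}
insert 71 → {71, 69, 53, 51, 50}
send next → 71; now {69, 53, 51, 50}
insert 76 → {76, 69, 53, 51, 50}
send next → 76; now {69, 53, 51, 50}

[69, 53, 51, 50]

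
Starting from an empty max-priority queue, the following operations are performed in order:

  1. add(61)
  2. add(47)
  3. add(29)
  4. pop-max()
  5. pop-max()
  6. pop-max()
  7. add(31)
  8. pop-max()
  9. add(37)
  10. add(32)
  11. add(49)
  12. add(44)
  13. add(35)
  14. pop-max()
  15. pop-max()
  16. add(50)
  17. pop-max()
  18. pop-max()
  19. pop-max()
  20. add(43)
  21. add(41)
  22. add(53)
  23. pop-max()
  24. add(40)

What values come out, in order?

61 → 47 → 29 → 31 → 49 → 44 → 50 → 37 → 35 → 53

insert 61 → {61}
insert 47 → {61, 47}
insert 29 → {61, 47, 29}
pop-max → 61; now {47, 29}
pop-max → 47; now {29}
pop-max → 29; now {}
insert 31 → {31}
pop-max → 31; now {}
insert 37 → {37}
insert 32 → {37, 32}
insert 49 → {49, 37, 32}
insert 44 → {49, 44, 37, 32}
insert 35 → {49, 44, 37, 35, 32}
pop-max → 49; now {44, 37, 35, 32}
pop-max → 44; now {37, 35, 32}
insert 50 → {50, 37, 35, 32}
pop-max → 50; now {37, 35, 32}
pop-max → 37; now {35, 32}
pop-max → 35; now {32}
insert 43 → {43, 32}
insert 41 → {43, 41, 32}
insert 53 → {53, 43, 41, 32}
pop-max → 53; now {43, 41, 32}
insert 40 → {43, 41, 40, 32}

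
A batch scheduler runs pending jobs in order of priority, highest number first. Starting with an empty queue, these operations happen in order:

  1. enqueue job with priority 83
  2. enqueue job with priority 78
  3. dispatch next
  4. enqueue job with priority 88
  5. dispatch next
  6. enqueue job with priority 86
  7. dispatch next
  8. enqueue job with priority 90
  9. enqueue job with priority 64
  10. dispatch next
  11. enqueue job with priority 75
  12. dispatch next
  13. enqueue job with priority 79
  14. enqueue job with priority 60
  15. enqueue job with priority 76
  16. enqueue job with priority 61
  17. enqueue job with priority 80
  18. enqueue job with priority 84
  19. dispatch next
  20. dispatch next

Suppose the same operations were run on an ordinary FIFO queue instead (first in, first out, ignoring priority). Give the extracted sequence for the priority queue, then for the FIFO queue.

insert 83 → {83}
insert 78 → {83, 78}
dispatch next → 83; now {78}
insert 88 → {88, 78}
dispatch next → 88; now {78}
insert 86 → {86, 78}
dispatch next → 86; now {78}
insert 90 → {90, 78}
insert 64 → {90, 78, 64}
dispatch next → 90; now {78, 64}
insert 75 → {78, 75, 64}
dispatch next → 78; now {75, 64}
insert 79 → {79, 75, 64}
insert 60 → {79, 75, 64, 60}
insert 76 → {79, 76, 75, 64, 60}
insert 61 → {79, 76, 75, 64, 61, 60}
insert 80 → {80, 79, 76, 75, 64, 61, 60}
insert 84 → {84, 80, 79, 76, 75, 64, 61, 60}
dispatch next → 84; now {80, 79, 76, 75, 64, 61, 60}
dispatch next → 80; now {79, 76, 75, 64, 61, 60}

priority queue: [83, 88, 86, 90, 78, 84, 80]; FIFO queue: [83, 78, 88, 86, 90, 64, 75]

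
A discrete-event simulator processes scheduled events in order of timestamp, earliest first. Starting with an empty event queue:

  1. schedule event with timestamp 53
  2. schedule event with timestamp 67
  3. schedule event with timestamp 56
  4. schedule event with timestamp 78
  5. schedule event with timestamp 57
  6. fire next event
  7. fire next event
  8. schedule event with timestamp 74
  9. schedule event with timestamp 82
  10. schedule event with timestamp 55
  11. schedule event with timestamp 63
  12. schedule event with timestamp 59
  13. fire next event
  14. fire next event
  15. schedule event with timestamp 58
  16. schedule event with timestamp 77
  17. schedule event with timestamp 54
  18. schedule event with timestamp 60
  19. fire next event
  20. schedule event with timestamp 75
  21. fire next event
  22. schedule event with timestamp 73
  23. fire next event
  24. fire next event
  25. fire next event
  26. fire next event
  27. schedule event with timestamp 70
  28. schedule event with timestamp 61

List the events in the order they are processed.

53 → 56 → 55 → 57 → 54 → 58 → 59 → 60 → 63 → 67

insert 53 → {53}
insert 67 → {53, 67}
insert 56 → {53, 56, 67}
insert 78 → {53, 56, 67, 78}
insert 57 → {53, 56, 57, 67, 78}
fire next event → 53; now {56, 57, 67, 78}
fire next event → 56; now {57, 67, 78}
insert 74 → {57, 67, 74, 78}
insert 82 → {57, 67, 74, 78, 82}
insert 55 → {55, 57, 67, 74, 78, 82}
insert 63 → {55, 57, 63, 67, 74, 78, 82}
insert 59 → {55, 57, 59, 63, 67, 74, 78, 82}
fire next event → 55; now {57, 59, 63, 67, 74, 78, 82}
fire next event → 57; now {59, 63, 67, 74, 78, 82}
insert 58 → {58, 59, 63, 67, 74, 78, 82}
insert 77 → {58, 59, 63, 67, 74, 77, 78, 82}
insert 54 → {54, 58, 59, 63, 67, 74, 77, 78, 82}
insert 60 → {54, 58, 59, 60, 63, 67, 74, 77, 78, 82}
fire next event → 54; now {58, 59, 60, 63, 67, 74, 77, 78, 82}
insert 75 → {58, 59, 60, 63, 67, 74, 75, 77, 78, 82}
fire next event → 58; now {59, 60, 63, 67, 74, 75, 77, 78, 82}
insert 73 → {59, 60, 63, 67, 73, 74, 75, 77, 78, 82}
fire next event → 59; now {60, 63, 67, 73, 74, 75, 77, 78, 82}
fire next event → 60; now {63, 67, 73, 74, 75, 77, 78, 82}
fire next event → 63; now {67, 73, 74, 75, 77, 78, 82}
fire next event → 67; now {73, 74, 75, 77, 78, 82}
insert 70 → {70, 73, 74, 75, 77, 78, 82}
insert 61 → {61, 70, 73, 74, 75, 77, 78, 82}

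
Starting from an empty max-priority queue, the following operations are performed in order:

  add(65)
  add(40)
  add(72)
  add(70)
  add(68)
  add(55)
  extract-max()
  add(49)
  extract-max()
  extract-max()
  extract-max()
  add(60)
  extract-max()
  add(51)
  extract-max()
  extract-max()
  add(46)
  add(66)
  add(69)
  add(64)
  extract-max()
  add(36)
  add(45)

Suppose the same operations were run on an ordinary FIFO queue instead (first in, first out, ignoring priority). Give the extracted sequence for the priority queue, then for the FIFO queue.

priority queue: 72, 70, 68, 65, 60, 55, 51, 69; FIFO queue: 65, 40, 72, 70, 68, 55, 49, 60

insert 65 → {65}
insert 40 → {65, 40}
insert 72 → {72, 65, 40}
insert 70 → {72, 70, 65, 40}
insert 68 → {72, 70, 68, 65, 40}
insert 55 → {72, 70, 68, 65, 55, 40}
extract-max → 72; now {70, 68, 65, 55, 40}
insert 49 → {70, 68, 65, 55, 49, 40}
extract-max → 70; now {68, 65, 55, 49, 40}
extract-max → 68; now {65, 55, 49, 40}
extract-max → 65; now {55, 49, 40}
insert 60 → {60, 55, 49, 40}
extract-max → 60; now {55, 49, 40}
insert 51 → {55, 51, 49, 40}
extract-max → 55; now {51, 49, 40}
extract-max → 51; now {49, 40}
insert 46 → {49, 46, 40}
insert 66 → {66, 49, 46, 40}
insert 69 → {69, 66, 49, 46, 40}
insert 64 → {69, 66, 64, 49, 46, 40}
extract-max → 69; now {66, 64, 49, 46, 40}
insert 36 → {66, 64, 49, 46, 40, 36}
insert 45 → {66, 64, 49, 46, 45, 40, 36}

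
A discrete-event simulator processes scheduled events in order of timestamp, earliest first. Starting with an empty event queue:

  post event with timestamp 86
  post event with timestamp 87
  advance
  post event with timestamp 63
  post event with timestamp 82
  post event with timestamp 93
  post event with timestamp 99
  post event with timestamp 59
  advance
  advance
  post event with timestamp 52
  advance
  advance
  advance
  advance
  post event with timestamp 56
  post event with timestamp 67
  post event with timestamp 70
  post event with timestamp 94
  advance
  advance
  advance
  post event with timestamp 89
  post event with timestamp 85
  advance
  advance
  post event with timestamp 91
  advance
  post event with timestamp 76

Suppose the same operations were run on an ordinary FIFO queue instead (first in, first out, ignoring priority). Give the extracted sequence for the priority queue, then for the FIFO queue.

insert 86 → {86}
insert 87 → {86, 87}
advance → 86; now {87}
insert 63 → {63, 87}
insert 82 → {63, 82, 87}
insert 93 → {63, 82, 87, 93}
insert 99 → {63, 82, 87, 93, 99}
insert 59 → {59, 63, 82, 87, 93, 99}
advance → 59; now {63, 82, 87, 93, 99}
advance → 63; now {82, 87, 93, 99}
insert 52 → {52, 82, 87, 93, 99}
advance → 52; now {82, 87, 93, 99}
advance → 82; now {87, 93, 99}
advance → 87; now {93, 99}
advance → 93; now {99}
insert 56 → {56, 99}
insert 67 → {56, 67, 99}
insert 70 → {56, 67, 70, 99}
insert 94 → {56, 67, 70, 94, 99}
advance → 56; now {67, 70, 94, 99}
advance → 67; now {70, 94, 99}
advance → 70; now {94, 99}
insert 89 → {89, 94, 99}
insert 85 → {85, 89, 94, 99}
advance → 85; now {89, 94, 99}
advance → 89; now {94, 99}
insert 91 → {91, 94, 99}
advance → 91; now {94, 99}
insert 76 → {76, 94, 99}

priority queue: 86, 59, 63, 52, 82, 87, 93, 56, 67, 70, 85, 89, 91; FIFO queue: 86, 87, 63, 82, 93, 99, 59, 52, 56, 67, 70, 94, 89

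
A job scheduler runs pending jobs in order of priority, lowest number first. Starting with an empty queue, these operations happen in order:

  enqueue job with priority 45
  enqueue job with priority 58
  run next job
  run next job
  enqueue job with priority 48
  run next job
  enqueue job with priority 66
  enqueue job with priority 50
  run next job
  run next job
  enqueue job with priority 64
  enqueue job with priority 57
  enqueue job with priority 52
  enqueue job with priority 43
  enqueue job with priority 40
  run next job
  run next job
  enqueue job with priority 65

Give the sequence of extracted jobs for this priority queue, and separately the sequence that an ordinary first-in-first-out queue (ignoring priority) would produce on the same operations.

priority queue: [45, 58, 48, 50, 66, 40, 43]; FIFO queue: 45 → 58 → 48 → 66 → 50 → 64 → 57

insert 45 → {45}
insert 58 → {45, 58}
run next job → 45; now {58}
run next job → 58; now {}
insert 48 → {48}
run next job → 48; now {}
insert 66 → {66}
insert 50 → {50, 66}
run next job → 50; now {66}
run next job → 66; now {}
insert 64 → {64}
insert 57 → {57, 64}
insert 52 → {52, 57, 64}
insert 43 → {43, 52, 57, 64}
insert 40 → {40, 43, 52, 57, 64}
run next job → 40; now {43, 52, 57, 64}
run next job → 43; now {52, 57, 64}
insert 65 → {52, 57, 64, 65}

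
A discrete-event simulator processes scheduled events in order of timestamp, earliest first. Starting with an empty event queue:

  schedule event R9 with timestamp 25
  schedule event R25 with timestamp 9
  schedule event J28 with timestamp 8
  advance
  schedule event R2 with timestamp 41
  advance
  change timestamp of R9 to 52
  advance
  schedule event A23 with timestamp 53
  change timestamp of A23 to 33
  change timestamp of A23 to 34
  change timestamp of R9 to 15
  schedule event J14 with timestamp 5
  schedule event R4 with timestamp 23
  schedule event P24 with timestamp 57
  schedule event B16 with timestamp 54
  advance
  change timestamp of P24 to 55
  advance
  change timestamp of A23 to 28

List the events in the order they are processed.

add R9 (timestamp 25) → {R9:25}
add R25 (timestamp 9) → {R25:9, R9:25}
add J28 (timestamp 8) → {J28:8, R25:9, R9:25}
advance → J28; now {R25:9, R9:25}
add R2 (timestamp 41) → {R25:9, R9:25, R2:41}
advance → R25; now {R9:25, R2:41}
update R9 to timestamp 52 → {R2:41, R9:52}
advance → R2; now {R9:52}
add A23 (timestamp 53) → {R9:52, A23:53}
update A23 to timestamp 33 → {A23:33, R9:52}
update A23 to timestamp 34 → {A23:34, R9:52}
update R9 to timestamp 15 → {R9:15, A23:34}
add J14 (timestamp 5) → {J14:5, R9:15, A23:34}
add R4 (timestamp 23) → {J14:5, R9:15, R4:23, A23:34}
add P24 (timestamp 57) → {J14:5, R9:15, R4:23, A23:34, P24:57}
add B16 (timestamp 54) → {J14:5, R9:15, R4:23, A23:34, B16:54, P24:57}
advance → J14; now {R9:15, R4:23, A23:34, B16:54, P24:57}
update P24 to timestamp 55 → {R9:15, R4:23, A23:34, B16:54, P24:55}
advance → R9; now {R4:23, A23:34, B16:54, P24:55}
update A23 to timestamp 28 → {R4:23, A23:28, B16:54, P24:55}

J28 → R25 → R2 → J14 → R9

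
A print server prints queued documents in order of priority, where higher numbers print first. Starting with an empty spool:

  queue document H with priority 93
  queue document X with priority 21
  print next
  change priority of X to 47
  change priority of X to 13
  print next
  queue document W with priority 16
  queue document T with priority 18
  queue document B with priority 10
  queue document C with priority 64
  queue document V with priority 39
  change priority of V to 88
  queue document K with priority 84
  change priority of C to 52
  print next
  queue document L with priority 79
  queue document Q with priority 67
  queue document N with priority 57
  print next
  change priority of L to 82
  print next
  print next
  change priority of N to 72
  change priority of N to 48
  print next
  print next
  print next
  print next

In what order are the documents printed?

H, X, V, K, L, Q, C, N, T, W

add H (priority 93) → {H:93}
add X (priority 21) → {H:93, X:21}
print next → H; now {X:21}
update X to priority 47 → {X:47}
update X to priority 13 → {X:13}
print next → X; now {}
add W (priority 16) → {W:16}
add T (priority 18) → {T:18, W:16}
add B (priority 10) → {T:18, W:16, B:10}
add C (priority 64) → {C:64, T:18, W:16, B:10}
add V (priority 39) → {C:64, V:39, T:18, W:16, B:10}
update V to priority 88 → {V:88, C:64, T:18, W:16, B:10}
add K (priority 84) → {V:88, K:84, C:64, T:18, W:16, B:10}
update C to priority 52 → {V:88, K:84, C:52, T:18, W:16, B:10}
print next → V; now {K:84, C:52, T:18, W:16, B:10}
add L (priority 79) → {K:84, L:79, C:52, T:18, W:16, B:10}
add Q (priority 67) → {K:84, L:79, Q:67, C:52, T:18, W:16, B:10}
add N (priority 57) → {K:84, L:79, Q:67, N:57, C:52, T:18, W:16, B:10}
print next → K; now {L:79, Q:67, N:57, C:52, T:18, W:16, B:10}
update L to priority 82 → {L:82, Q:67, N:57, C:52, T:18, W:16, B:10}
print next → L; now {Q:67, N:57, C:52, T:18, W:16, B:10}
print next → Q; now {N:57, C:52, T:18, W:16, B:10}
update N to priority 72 → {N:72, C:52, T:18, W:16, B:10}
update N to priority 48 → {C:52, N:48, T:18, W:16, B:10}
print next → C; now {N:48, T:18, W:16, B:10}
print next → N; now {T:18, W:16, B:10}
print next → T; now {W:16, B:10}
print next → W; now {B:10}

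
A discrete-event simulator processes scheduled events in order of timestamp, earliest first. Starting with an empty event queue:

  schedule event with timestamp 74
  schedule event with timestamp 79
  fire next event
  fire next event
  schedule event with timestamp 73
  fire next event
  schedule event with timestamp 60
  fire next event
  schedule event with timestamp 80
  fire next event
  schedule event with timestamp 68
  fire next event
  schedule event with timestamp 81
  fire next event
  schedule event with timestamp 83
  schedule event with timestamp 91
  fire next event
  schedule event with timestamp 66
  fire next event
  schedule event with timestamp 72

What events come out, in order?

insert 74 → {74}
insert 79 → {74, 79}
fire next event → 74; now {79}
fire next event → 79; now {}
insert 73 → {73}
fire next event → 73; now {}
insert 60 → {60}
fire next event → 60; now {}
insert 80 → {80}
fire next event → 80; now {}
insert 68 → {68}
fire next event → 68; now {}
insert 81 → {81}
fire next event → 81; now {}
insert 83 → {83}
insert 91 → {83, 91}
fire next event → 83; now {91}
insert 66 → {66, 91}
fire next event → 66; now {91}
insert 72 → {72, 91}

74, 79, 73, 60, 80, 68, 81, 83, 66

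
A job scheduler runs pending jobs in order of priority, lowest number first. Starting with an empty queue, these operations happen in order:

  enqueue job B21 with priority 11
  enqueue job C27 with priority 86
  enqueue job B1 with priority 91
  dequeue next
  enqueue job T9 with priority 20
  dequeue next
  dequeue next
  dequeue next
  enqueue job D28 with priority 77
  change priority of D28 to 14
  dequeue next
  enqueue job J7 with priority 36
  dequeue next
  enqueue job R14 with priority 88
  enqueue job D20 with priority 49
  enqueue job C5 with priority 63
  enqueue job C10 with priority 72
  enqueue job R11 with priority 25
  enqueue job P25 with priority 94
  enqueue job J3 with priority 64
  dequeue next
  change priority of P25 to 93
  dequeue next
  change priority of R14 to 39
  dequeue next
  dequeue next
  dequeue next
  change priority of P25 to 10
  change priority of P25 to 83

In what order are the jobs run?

add B21 (priority 11) → {B21:11}
add C27 (priority 86) → {B21:11, C27:86}
add B1 (priority 91) → {B21:11, C27:86, B1:91}
dequeue next → B21; now {C27:86, B1:91}
add T9 (priority 20) → {T9:20, C27:86, B1:91}
dequeue next → T9; now {C27:86, B1:91}
dequeue next → C27; now {B1:91}
dequeue next → B1; now {}
add D28 (priority 77) → {D28:77}
update D28 to priority 14 → {D28:14}
dequeue next → D28; now {}
add J7 (priority 36) → {J7:36}
dequeue next → J7; now {}
add R14 (priority 88) → {R14:88}
add D20 (priority 49) → {D20:49, R14:88}
add C5 (priority 63) → {D20:49, C5:63, R14:88}
add C10 (priority 72) → {D20:49, C5:63, C10:72, R14:88}
add R11 (priority 25) → {R11:25, D20:49, C5:63, C10:72, R14:88}
add P25 (priority 94) → {R11:25, D20:49, C5:63, C10:72, R14:88, P25:94}
add J3 (priority 64) → {R11:25, D20:49, C5:63, J3:64, C10:72, R14:88, P25:94}
dequeue next → R11; now {D20:49, C5:63, J3:64, C10:72, R14:88, P25:94}
update P25 to priority 93 → {D20:49, C5:63, J3:64, C10:72, R14:88, P25:93}
dequeue next → D20; now {C5:63, J3:64, C10:72, R14:88, P25:93}
update R14 to priority 39 → {R14:39, C5:63, J3:64, C10:72, P25:93}
dequeue next → R14; now {C5:63, J3:64, C10:72, P25:93}
dequeue next → C5; now {J3:64, C10:72, P25:93}
dequeue next → J3; now {C10:72, P25:93}
update P25 to priority 10 → {P25:10, C10:72}
update P25 to priority 83 → {C10:72, P25:83}

B21, T9, C27, B1, D28, J7, R11, D20, R14, C5, J3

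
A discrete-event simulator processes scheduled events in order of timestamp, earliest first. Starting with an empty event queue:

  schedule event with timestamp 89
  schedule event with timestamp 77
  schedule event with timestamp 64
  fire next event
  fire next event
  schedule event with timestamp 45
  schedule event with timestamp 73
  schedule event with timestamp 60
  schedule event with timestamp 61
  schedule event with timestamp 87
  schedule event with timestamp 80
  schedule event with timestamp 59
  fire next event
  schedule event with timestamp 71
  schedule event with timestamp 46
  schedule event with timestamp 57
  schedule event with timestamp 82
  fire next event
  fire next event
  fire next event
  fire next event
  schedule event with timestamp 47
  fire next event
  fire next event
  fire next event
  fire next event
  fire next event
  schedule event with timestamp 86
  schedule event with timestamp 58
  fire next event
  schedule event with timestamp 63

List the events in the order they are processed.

insert 89 → {89}
insert 77 → {77, 89}
insert 64 → {64, 77, 89}
fire next event → 64; now {77, 89}
fire next event → 77; now {89}
insert 45 → {45, 89}
insert 73 → {45, 73, 89}
insert 60 → {45, 60, 73, 89}
insert 61 → {45, 60, 61, 73, 89}
insert 87 → {45, 60, 61, 73, 87, 89}
insert 80 → {45, 60, 61, 73, 80, 87, 89}
insert 59 → {45, 59, 60, 61, 73, 80, 87, 89}
fire next event → 45; now {59, 60, 61, 73, 80, 87, 89}
insert 71 → {59, 60, 61, 71, 73, 80, 87, 89}
insert 46 → {46, 59, 60, 61, 71, 73, 80, 87, 89}
insert 57 → {46, 57, 59, 60, 61, 71, 73, 80, 87, 89}
insert 82 → {46, 57, 59, 60, 61, 71, 73, 80, 82, 87, 89}
fire next event → 46; now {57, 59, 60, 61, 71, 73, 80, 82, 87, 89}
fire next event → 57; now {59, 60, 61, 71, 73, 80, 82, 87, 89}
fire next event → 59; now {60, 61, 71, 73, 80, 82, 87, 89}
fire next event → 60; now {61, 71, 73, 80, 82, 87, 89}
insert 47 → {47, 61, 71, 73, 80, 82, 87, 89}
fire next event → 47; now {61, 71, 73, 80, 82, 87, 89}
fire next event → 61; now {71, 73, 80, 82, 87, 89}
fire next event → 71; now {73, 80, 82, 87, 89}
fire next event → 73; now {80, 82, 87, 89}
fire next event → 80; now {82, 87, 89}
insert 86 → {82, 86, 87, 89}
insert 58 → {58, 82, 86, 87, 89}
fire next event → 58; now {82, 86, 87, 89}
insert 63 → {63, 82, 86, 87, 89}

64, 77, 45, 46, 57, 59, 60, 47, 61, 71, 73, 80, 58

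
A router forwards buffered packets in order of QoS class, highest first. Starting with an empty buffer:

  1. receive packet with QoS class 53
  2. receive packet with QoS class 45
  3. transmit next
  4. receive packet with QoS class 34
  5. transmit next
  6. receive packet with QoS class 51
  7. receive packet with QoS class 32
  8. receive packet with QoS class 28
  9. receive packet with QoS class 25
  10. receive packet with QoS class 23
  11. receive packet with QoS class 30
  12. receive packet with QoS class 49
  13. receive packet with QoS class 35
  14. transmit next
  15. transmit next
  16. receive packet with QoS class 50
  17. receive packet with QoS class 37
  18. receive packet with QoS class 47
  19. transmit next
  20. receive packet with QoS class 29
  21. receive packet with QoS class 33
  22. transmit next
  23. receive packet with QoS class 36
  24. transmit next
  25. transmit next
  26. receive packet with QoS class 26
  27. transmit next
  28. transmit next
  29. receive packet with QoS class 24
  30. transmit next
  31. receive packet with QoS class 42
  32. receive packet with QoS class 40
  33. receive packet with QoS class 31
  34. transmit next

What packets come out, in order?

[53, 45, 51, 49, 50, 47, 37, 36, 35, 34, 33, 42]

insert 53 → {53}
insert 45 → {53, 45}
transmit next → 53; now {45}
insert 34 → {45, 34}
transmit next → 45; now {34}
insert 51 → {51, 34}
insert 32 → {51, 34, 32}
insert 28 → {51, 34, 32, 28}
insert 25 → {51, 34, 32, 28, 25}
insert 23 → {51, 34, 32, 28, 25, 23}
insert 30 → {51, 34, 32, 30, 28, 25, 23}
insert 49 → {51, 49, 34, 32, 30, 28, 25, 23}
insert 35 → {51, 49, 35, 34, 32, 30, 28, 25, 23}
transmit next → 51; now {49, 35, 34, 32, 30, 28, 25, 23}
transmit next → 49; now {35, 34, 32, 30, 28, 25, 23}
insert 50 → {50, 35, 34, 32, 30, 28, 25, 23}
insert 37 → {50, 37, 35, 34, 32, 30, 28, 25, 23}
insert 47 → {50, 47, 37, 35, 34, 32, 30, 28, 25, 23}
transmit next → 50; now {47, 37, 35, 34, 32, 30, 28, 25, 23}
insert 29 → {47, 37, 35, 34, 32, 30, 29, 28, 25, 23}
insert 33 → {47, 37, 35, 34, 33, 32, 30, 29, 28, 25, 23}
transmit next → 47; now {37, 35, 34, 33, 32, 30, 29, 28, 25, 23}
insert 36 → {37, 36, 35, 34, 33, 32, 30, 29, 28, 25, 23}
transmit next → 37; now {36, 35, 34, 33, 32, 30, 29, 28, 25, 23}
transmit next → 36; now {35, 34, 33, 32, 30, 29, 28, 25, 23}
insert 26 → {35, 34, 33, 32, 30, 29, 28, 26, 25, 23}
transmit next → 35; now {34, 33, 32, 30, 29, 28, 26, 25, 23}
transmit next → 34; now {33, 32, 30, 29, 28, 26, 25, 23}
insert 24 → {33, 32, 30, 29, 28, 26, 25, 24, 23}
transmit next → 33; now {32, 30, 29, 28, 26, 25, 24, 23}
insert 42 → {42, 32, 30, 29, 28, 26, 25, 24, 23}
insert 40 → {42, 40, 32, 30, 29, 28, 26, 25, 24, 23}
insert 31 → {42, 40, 32, 31, 30, 29, 28, 26, 25, 24, 23}
transmit next → 42; now {40, 32, 31, 30, 29, 28, 26, 25, 24, 23}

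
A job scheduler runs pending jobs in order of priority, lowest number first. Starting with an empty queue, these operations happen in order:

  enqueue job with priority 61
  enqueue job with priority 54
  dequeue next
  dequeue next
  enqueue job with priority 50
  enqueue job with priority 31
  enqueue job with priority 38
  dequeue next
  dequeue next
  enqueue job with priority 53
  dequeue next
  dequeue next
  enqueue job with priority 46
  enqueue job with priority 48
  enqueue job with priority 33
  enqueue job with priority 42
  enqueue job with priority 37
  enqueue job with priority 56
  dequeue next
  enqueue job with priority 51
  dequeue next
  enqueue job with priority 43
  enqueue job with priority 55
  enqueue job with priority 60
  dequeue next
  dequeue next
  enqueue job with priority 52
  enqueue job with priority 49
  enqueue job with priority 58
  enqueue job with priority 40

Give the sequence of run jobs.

[54, 61, 31, 38, 50, 53, 33, 37, 42, 43]

insert 61 → {61}
insert 54 → {54, 61}
dequeue next → 54; now {61}
dequeue next → 61; now {}
insert 50 → {50}
insert 31 → {31, 50}
insert 38 → {31, 38, 50}
dequeue next → 31; now {38, 50}
dequeue next → 38; now {50}
insert 53 → {50, 53}
dequeue next → 50; now {53}
dequeue next → 53; now {}
insert 46 → {46}
insert 48 → {46, 48}
insert 33 → {33, 46, 48}
insert 42 → {33, 42, 46, 48}
insert 37 → {33, 37, 42, 46, 48}
insert 56 → {33, 37, 42, 46, 48, 56}
dequeue next → 33; now {37, 42, 46, 48, 56}
insert 51 → {37, 42, 46, 48, 51, 56}
dequeue next → 37; now {42, 46, 48, 51, 56}
insert 43 → {42, 43, 46, 48, 51, 56}
insert 55 → {42, 43, 46, 48, 51, 55, 56}
insert 60 → {42, 43, 46, 48, 51, 55, 56, 60}
dequeue next → 42; now {43, 46, 48, 51, 55, 56, 60}
dequeue next → 43; now {46, 48, 51, 55, 56, 60}
insert 52 → {46, 48, 51, 52, 55, 56, 60}
insert 49 → {46, 48, 49, 51, 52, 55, 56, 60}
insert 58 → {46, 48, 49, 51, 52, 55, 56, 58, 60}
insert 40 → {40, 46, 48, 49, 51, 52, 55, 56, 58, 60}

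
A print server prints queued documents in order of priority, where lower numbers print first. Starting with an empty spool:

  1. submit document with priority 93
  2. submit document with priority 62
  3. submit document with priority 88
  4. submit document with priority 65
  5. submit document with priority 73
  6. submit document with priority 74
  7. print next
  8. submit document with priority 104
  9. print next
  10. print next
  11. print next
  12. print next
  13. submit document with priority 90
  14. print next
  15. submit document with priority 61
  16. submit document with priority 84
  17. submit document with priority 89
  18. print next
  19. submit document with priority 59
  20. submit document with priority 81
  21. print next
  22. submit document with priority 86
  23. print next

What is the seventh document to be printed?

insert 93 → {93}
insert 62 → {62, 93}
insert 88 → {62, 88, 93}
insert 65 → {62, 65, 88, 93}
insert 73 → {62, 65, 73, 88, 93}
insert 74 → {62, 65, 73, 74, 88, 93}
print next → 62; now {65, 73, 74, 88, 93}
insert 104 → {65, 73, 74, 88, 93, 104}
print next → 65; now {73, 74, 88, 93, 104}
print next → 73; now {74, 88, 93, 104}
print next → 74; now {88, 93, 104}
print next → 88; now {93, 104}
insert 90 → {90, 93, 104}
print next → 90; now {93, 104}
insert 61 → {61, 93, 104}
insert 84 → {61, 84, 93, 104}
insert 89 → {61, 84, 89, 93, 104}
print next → 61; now {84, 89, 93, 104}
insert 59 → {59, 84, 89, 93, 104}
insert 81 → {59, 81, 84, 89, 93, 104}
print next → 59; now {81, 84, 89, 93, 104}
insert 86 → {81, 84, 86, 89, 93, 104}
print next → 81; now {84, 86, 89, 93, 104}

61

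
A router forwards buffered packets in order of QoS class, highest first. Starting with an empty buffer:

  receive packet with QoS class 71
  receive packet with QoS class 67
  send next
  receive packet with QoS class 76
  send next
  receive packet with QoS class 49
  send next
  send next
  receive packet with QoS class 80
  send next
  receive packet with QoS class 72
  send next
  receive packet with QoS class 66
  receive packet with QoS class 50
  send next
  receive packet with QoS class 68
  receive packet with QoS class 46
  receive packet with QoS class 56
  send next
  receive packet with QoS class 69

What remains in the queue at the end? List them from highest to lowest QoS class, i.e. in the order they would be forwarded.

[69, 56, 50, 46]

insert 71 → {71}
insert 67 → {71, 67}
send next → 71; now {67}
insert 76 → {76, 67}
send next → 76; now {67}
insert 49 → {67, 49}
send next → 67; now {49}
send next → 49; now {}
insert 80 → {80}
send next → 80; now {}
insert 72 → {72}
send next → 72; now {}
insert 66 → {66}
insert 50 → {66, 50}
send next → 66; now {50}
insert 68 → {68, 50}
insert 46 → {68, 50, 46}
insert 56 → {68, 56, 50, 46}
send next → 68; now {56, 50, 46}
insert 69 → {69, 56, 50, 46}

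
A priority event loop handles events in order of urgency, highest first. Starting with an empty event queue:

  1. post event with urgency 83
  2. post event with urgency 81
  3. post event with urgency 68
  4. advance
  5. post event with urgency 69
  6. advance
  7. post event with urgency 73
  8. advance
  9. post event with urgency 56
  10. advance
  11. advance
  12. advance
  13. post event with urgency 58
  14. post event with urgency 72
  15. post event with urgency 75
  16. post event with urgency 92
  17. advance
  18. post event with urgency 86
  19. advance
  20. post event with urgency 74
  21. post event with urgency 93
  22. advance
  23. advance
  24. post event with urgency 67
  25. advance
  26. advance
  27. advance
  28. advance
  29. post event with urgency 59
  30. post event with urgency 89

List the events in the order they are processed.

83 → 81 → 73 → 69 → 68 → 56 → 92 → 86 → 93 → 75 → 74 → 72 → 67 → 58

insert 83 → {83}
insert 81 → {83, 81}
insert 68 → {83, 81, 68}
advance → 83; now {81, 68}
insert 69 → {81, 69, 68}
advance → 81; now {69, 68}
insert 73 → {73, 69, 68}
advance → 73; now {69, 68}
insert 56 → {69, 68, 56}
advance → 69; now {68, 56}
advance → 68; now {56}
advance → 56; now {}
insert 58 → {58}
insert 72 → {72, 58}
insert 75 → {75, 72, 58}
insert 92 → {92, 75, 72, 58}
advance → 92; now {75, 72, 58}
insert 86 → {86, 75, 72, 58}
advance → 86; now {75, 72, 58}
insert 74 → {75, 74, 72, 58}
insert 93 → {93, 75, 74, 72, 58}
advance → 93; now {75, 74, 72, 58}
advance → 75; now {74, 72, 58}
insert 67 → {74, 72, 67, 58}
advance → 74; now {72, 67, 58}
advance → 72; now {67, 58}
advance → 67; now {58}
advance → 58; now {}
insert 59 → {59}
insert 89 → {89, 59}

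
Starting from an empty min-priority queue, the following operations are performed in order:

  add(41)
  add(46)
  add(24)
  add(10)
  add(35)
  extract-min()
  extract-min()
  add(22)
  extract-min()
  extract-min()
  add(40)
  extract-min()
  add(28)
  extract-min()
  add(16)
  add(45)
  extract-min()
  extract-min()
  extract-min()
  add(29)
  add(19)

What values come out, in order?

10, 24, 22, 35, 40, 28, 16, 41, 45

insert 41 → {41}
insert 46 → {41, 46}
insert 24 → {24, 41, 46}
insert 10 → {10, 24, 41, 46}
insert 35 → {10, 24, 35, 41, 46}
extract-min → 10; now {24, 35, 41, 46}
extract-min → 24; now {35, 41, 46}
insert 22 → {22, 35, 41, 46}
extract-min → 22; now {35, 41, 46}
extract-min → 35; now {41, 46}
insert 40 → {40, 41, 46}
extract-min → 40; now {41, 46}
insert 28 → {28, 41, 46}
extract-min → 28; now {41, 46}
insert 16 → {16, 41, 46}
insert 45 → {16, 41, 45, 46}
extract-min → 16; now {41, 45, 46}
extract-min → 41; now {45, 46}
extract-min → 45; now {46}
insert 29 → {29, 46}
insert 19 → {19, 29, 46}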